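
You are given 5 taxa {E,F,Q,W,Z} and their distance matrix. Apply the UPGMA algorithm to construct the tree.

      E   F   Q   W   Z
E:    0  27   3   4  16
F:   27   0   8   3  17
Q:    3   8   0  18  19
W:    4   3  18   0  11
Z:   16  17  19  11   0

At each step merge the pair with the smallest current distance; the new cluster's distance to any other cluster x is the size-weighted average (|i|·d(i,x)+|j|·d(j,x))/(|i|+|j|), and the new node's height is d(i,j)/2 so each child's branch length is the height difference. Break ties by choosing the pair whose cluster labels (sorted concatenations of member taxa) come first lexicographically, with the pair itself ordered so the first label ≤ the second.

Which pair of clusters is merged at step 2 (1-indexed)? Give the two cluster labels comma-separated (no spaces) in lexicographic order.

step 1: merge (E,Q) at d=3; branch lengths E→3/2, Q→3/2; new cluster EQ
  updated: d(EQ,F)=35/2, d(EQ,W)=11, d(EQ,Z)=35/2
step 2: merge (F,W) at d=3; branch lengths F→3/2, W→3/2; new cluster FW
  updated: d(EQ,FW)=57/4, d(FW,Z)=14
step 3: merge (FW,Z) at d=14; branch lengths FW→11/2, Z→7; new cluster FWZ
  updated: d(EQ,FWZ)=46/3
step 4: merge (EQ,FWZ) at d=46/3; branch lengths EQ→37/6, FWZ→2/3; new cluster EFQWZ
final tree: ((E:3/2,Q:3/2):37/6,((F:3/2,W:3/2):11/2,Z:7):2/3)
total length: 76/3

F,W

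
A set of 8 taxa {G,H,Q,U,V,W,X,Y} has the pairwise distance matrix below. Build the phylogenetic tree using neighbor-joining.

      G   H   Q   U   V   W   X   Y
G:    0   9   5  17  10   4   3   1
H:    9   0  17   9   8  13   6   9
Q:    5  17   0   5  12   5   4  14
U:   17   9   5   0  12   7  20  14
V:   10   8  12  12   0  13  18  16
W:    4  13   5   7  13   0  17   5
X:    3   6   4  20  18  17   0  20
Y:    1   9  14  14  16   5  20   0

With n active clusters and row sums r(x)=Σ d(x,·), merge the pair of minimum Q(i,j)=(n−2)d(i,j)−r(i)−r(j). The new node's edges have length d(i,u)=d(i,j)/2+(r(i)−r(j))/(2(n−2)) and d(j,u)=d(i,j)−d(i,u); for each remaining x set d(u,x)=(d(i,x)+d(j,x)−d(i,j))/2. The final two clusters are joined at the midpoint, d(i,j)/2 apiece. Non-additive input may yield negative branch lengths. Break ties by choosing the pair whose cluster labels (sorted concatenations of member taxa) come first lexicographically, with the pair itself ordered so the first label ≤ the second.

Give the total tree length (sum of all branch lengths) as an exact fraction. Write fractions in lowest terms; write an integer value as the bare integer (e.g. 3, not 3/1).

253/8

iteration 1: select Q,X (d=4, Q=-126); attach at lengths (-1/6, 25/6); label the merged cluster QX
  updated: d(G,QX)=2, d(H,QX)=19/2, d(QX,U)=21/2, d(QX,V)=13, d(QX,W)=9, d(QX,Y)=15
iteration 2: select G,Y (d=1, Q=-98); attach at lengths (-6/5, 11/5); label the merged cluster GY
  updated: d(GY,H)=17/2, d(GY,QX)=8, d(GY,U)=15, d(GY,V)=25/2, d(GY,W)=4
iteration 3: select GY,W (d=4, Q=-78); attach at lengths (9/4, 7/4); label the merged cluster GWY
  updated: d(GWY,H)=35/4, d(GWY,QX)=13/2, d(GWY,U)=9, d(GWY,V)=43/4
iteration 4: select GWY,QX (d=13/2, Q=-55); attach at lengths (5/2, 4); label the merged cluster GQWXY
  updated: d(GQWXY,H)=47/8, d(GQWXY,U)=13/2, d(GQWXY,V)=69/8
iteration 5: select GQWXY,U (d=13/2, Q=-71/2); attach at lengths (13/8, 39/8); label the merged cluster GQUWXY
  updated: d(GQUWXY,H)=67/16, d(GQUWXY,V)=113/16
iteration 6: select GQUWXY,H (d=67/16, Q=-77/4); attach at lengths (13/8, 41/16); label the merged cluster GHQUWXY
  updated: d(GHQUWXY,V)=87/16
iteration 7: select GHQUWXY,V (d=87/16); attach at lengths (87/32, 87/32); label the merged cluster GHQUVWXY
final tree: ((((((G:-6/5,Y:11/5):9/4,W:7/4):5/2,(Q:-1/6,X:25/6):4):13/8,U:39/8):13/8,H:41/16):87/32,V:87/32)
total length: 253/8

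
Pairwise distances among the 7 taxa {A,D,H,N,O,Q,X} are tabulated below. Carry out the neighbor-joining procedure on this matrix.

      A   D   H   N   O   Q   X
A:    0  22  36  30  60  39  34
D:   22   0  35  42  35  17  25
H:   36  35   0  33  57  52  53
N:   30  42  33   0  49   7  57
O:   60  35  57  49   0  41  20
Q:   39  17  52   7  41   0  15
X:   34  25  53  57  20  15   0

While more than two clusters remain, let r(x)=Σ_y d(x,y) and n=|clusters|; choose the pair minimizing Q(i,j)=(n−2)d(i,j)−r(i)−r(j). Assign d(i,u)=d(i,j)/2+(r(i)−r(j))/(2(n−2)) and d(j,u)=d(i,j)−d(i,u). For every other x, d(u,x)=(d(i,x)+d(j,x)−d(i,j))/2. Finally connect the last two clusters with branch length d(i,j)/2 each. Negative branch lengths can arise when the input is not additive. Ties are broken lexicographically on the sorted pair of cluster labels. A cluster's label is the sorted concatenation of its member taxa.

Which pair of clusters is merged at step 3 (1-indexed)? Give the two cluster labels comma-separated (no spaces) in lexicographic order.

A,H

step 1: merge (O,X) at d=20, Q=-366; branch lengths O→79/5, X→21/5; new cluster OX
  updated: d(A,OX)=37, d(D,OX)=20, d(H,OX)=45, d(N,OX)=43, d(OX,Q)=18
step 2: merge (N,Q) at d=7, Q=-260; branch lengths N→25/4, Q→3/4; new cluster NQ
  updated: d(A,NQ)=31, d(D,NQ)=26, d(H,NQ)=39, d(NQ,OX)=27
step 3: merge (A,H) at d=36, Q=-173; branch lengths A→79/6, H→137/6; new cluster AH
  updated: d(AH,D)=21/2, d(AH,NQ)=17, d(AH,OX)=23
step 4: merge (AH,NQ) at d=17, Q=-173/2; branch lengths AH→29/8, NQ→107/8; new cluster AHNQ
  updated: d(AHNQ,D)=39/4, d(AHNQ,OX)=33/2
step 5: merge (AHNQ,D) at d=39/4, Q=-185/4; branch lengths AHNQ→25/8, D→53/8; new cluster ADHNQ
  updated: d(ADHNQ,OX)=107/8
step 6: merge (ADHNQ,OX) at d=107/8; branch lengths ADHNQ→107/16, OX→107/16; new cluster ADHNOQX
final tree: ((((A:79/6,H:137/6):29/8,(N:25/4,Q:3/4):107/8):25/8,D:53/8):107/16,(O:79/5,X:21/5):107/16)
total length: 825/8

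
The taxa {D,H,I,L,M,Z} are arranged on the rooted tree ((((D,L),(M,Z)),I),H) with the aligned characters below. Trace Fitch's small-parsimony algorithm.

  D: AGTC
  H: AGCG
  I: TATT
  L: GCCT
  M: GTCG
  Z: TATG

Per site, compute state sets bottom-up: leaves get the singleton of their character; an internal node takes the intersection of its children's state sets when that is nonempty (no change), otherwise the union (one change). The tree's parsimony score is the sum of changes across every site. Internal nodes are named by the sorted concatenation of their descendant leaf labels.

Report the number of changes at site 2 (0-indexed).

[col 0] DL: children D:{A}, L:{G} ∪→ {A,G}; cost 1
[col 0] MZ: children M:{G}, Z:{T} ∪→ {G,T}; cost 1
[col 0] DLMZ: children DL:{A,G}, MZ:{G,T} ∩→ {G}; cost 0
[col 0] DILMZ: children DLMZ:{G}, I:{T} ∪→ {G,T}; cost 1
[col 0] DHILMZ: children DILMZ:{G,T}, H:{A} ∪→ {A,G,T}; cost 1
[col 1] DL: children D:{G}, L:{C} ∪→ {C,G}; cost 1
[col 1] MZ: children M:{T}, Z:{A} ∪→ {A,T}; cost 1
[col 1] DLMZ: children DL:{C,G}, MZ:{A,T} ∪→ {A,C,G,T}; cost 1
[col 1] DILMZ: children DLMZ:{A,C,G,T}, I:{A} ∩→ {A}; cost 0
[col 1] DHILMZ: children DILMZ:{A}, H:{G} ∪→ {A,G}; cost 1
[col 2] DL: children D:{T}, L:{C} ∪→ {C,T}; cost 1
[col 2] MZ: children M:{C}, Z:{T} ∪→ {C,T}; cost 1
[col 2] DLMZ: children DL:{C,T}, MZ:{C,T} ∩→ {C,T}; cost 0
[col 2] DILMZ: children DLMZ:{C,T}, I:{T} ∩→ {T}; cost 0
[col 2] DHILMZ: children DILMZ:{T}, H:{C} ∪→ {C,T}; cost 1
[col 3] DL: children D:{C}, L:{T} ∪→ {C,T}; cost 1
[col 3] MZ: children M:{G}, Z:{G} ∩→ {G}; cost 0
[col 3] DLMZ: children DL:{C,T}, MZ:{G} ∪→ {C,G,T}; cost 1
[col 3] DILMZ: children DLMZ:{C,G,T}, I:{T} ∩→ {T}; cost 0
[col 3] DHILMZ: children DILMZ:{T}, H:{G} ∪→ {G,T}; cost 1
per-site changes: [4, 4, 3, 3]; total = 14

3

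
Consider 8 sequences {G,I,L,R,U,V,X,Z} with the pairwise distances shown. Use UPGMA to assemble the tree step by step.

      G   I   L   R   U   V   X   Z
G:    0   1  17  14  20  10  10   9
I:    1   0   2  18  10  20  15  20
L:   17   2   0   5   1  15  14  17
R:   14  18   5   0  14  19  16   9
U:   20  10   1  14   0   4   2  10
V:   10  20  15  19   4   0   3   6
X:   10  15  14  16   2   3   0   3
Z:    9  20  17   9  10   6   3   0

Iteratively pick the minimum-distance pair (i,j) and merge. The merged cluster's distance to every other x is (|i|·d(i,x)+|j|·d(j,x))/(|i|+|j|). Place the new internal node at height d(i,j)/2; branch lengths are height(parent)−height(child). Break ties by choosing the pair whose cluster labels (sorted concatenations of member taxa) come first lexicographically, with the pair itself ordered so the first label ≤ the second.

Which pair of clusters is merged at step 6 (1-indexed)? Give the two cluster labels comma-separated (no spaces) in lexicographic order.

step 1: merge (G,I) at d=1; branch lengths G→1/2, I→1/2; new cluster GI
  updated: d(GI,L)=19/2, d(GI,R)=16, d(GI,U)=15, d(GI,V)=15, d(GI,X)=25/2, d(GI,Z)=29/2
step 2: merge (L,U) at d=1; branch lengths L→1/2, U→1/2; new cluster LU
  updated: d(GI,LU)=49/4, d(LU,R)=19/2, d(LU,V)=19/2, d(LU,X)=8, d(LU,Z)=27/2
step 3: merge (V,X) at d=3; branch lengths V→3/2, X→3/2; new cluster VX
  updated: d(GI,VX)=55/4, d(LU,VX)=35/4, d(R,VX)=35/2, d(VX,Z)=9/2
step 4: merge (VX,Z) at d=9/2; branch lengths VX→3/4, Z→9/4; new cluster VXZ
  updated: d(GI,VXZ)=14, d(LU,VXZ)=31/3, d(R,VXZ)=44/3
step 5: merge (LU,R) at d=19/2; branch lengths LU→17/4, R→19/4; new cluster LRU
  updated: d(GI,LRU)=27/2, d(LRU,VXZ)=106/9
step 6: merge (LRU,VXZ) at d=106/9; branch lengths LRU→41/36, VXZ→131/36; new cluster LRUVXZ
  updated: d(GI,LRUVXZ)=55/4
step 7: merge (GI,LRUVXZ) at d=55/4; branch lengths GI→51/8, LRUVXZ→71/72; new cluster GILRUVXZ
final tree: ((G:1/2,I:1/2):51/8,(((L:1/2,U:1/2):17/4,R:19/4):41/36,((V:3/2,X:3/2):3/4,Z:9/4):131/36):71/72)
total length: 1049/36

LRU,VXZ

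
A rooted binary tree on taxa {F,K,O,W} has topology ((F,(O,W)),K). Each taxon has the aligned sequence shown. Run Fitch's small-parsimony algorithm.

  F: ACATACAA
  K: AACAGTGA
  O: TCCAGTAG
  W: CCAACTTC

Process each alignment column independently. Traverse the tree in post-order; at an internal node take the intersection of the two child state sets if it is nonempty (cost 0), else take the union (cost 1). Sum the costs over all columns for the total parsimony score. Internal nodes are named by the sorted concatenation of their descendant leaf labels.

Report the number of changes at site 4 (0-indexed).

2

OW@0: {T} ∪ {C} = {C,T} (union, +1)
FOW@0: {A} ∪ {C,T} = {A,C,T} (union, +1)
FKOW@0: {A,C,T} ∩ {A} = {A} (intersection, +0)
OW@1: {C} ∩ {C} = {C} (intersection, +0)
FOW@1: {C} ∩ {C} = {C} (intersection, +0)
FKOW@1: {C} ∪ {A} = {A,C} (union, +1)
OW@2: {C} ∪ {A} = {A,C} (union, +1)
FOW@2: {A} ∩ {A,C} = {A} (intersection, +0)
FKOW@2: {A} ∪ {C} = {A,C} (union, +1)
OW@3: {A} ∩ {A} = {A} (intersection, +0)
FOW@3: {T} ∪ {A} = {A,T} (union, +1)
FKOW@3: {A,T} ∩ {A} = {A} (intersection, +0)
OW@4: {G} ∪ {C} = {C,G} (union, +1)
FOW@4: {A} ∪ {C,G} = {A,C,G} (union, +1)
FKOW@4: {A,C,G} ∩ {G} = {G} (intersection, +0)
OW@5: {T} ∩ {T} = {T} (intersection, +0)
FOW@5: {C} ∪ {T} = {C,T} (union, +1)
FKOW@5: {C,T} ∩ {T} = {T} (intersection, +0)
OW@6: {A} ∪ {T} = {A,T} (union, +1)
FOW@6: {A} ∩ {A,T} = {A} (intersection, +0)
FKOW@6: {A} ∪ {G} = {A,G} (union, +1)
OW@7: {G} ∪ {C} = {C,G} (union, +1)
FOW@7: {A} ∪ {C,G} = {A,C,G} (union, +1)
FKOW@7: {A,C,G} ∩ {A} = {A} (intersection, +0)
per-site changes: [2, 1, 2, 1, 2, 1, 2, 2]; total = 13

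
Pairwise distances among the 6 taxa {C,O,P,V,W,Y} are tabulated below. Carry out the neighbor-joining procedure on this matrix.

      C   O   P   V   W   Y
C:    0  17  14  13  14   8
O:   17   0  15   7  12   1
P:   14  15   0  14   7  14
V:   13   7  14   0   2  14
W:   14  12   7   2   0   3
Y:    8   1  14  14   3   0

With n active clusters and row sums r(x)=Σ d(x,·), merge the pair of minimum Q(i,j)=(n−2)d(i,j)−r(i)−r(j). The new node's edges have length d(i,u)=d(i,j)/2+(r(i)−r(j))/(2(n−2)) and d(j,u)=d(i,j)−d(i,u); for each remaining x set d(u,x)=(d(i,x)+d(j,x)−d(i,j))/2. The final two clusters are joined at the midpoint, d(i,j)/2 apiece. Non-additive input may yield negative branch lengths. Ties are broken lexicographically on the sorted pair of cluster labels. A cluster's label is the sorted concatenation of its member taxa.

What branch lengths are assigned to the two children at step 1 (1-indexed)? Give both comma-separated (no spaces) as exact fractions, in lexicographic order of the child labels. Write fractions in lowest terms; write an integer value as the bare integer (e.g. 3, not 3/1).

iteration 1: select O,Y (d=1, Q=-88); attach at lengths (2, -1); label the merged cluster OY
  updated: d(C,OY)=12, d(OY,P)=14, d(OY,V)=10, d(OY,W)=7
iteration 2: select V,W (d=2, Q=-63); attach at lengths (5/2, -1/2); label the merged cluster VW
  updated: d(C,VW)=25/2, d(OY,VW)=15/2, d(P,VW)=19/2
iteration 3: select C,OY (d=12, Q=-48); attach at lengths (29/4, 19/4); label the merged cluster COY
  updated: d(COY,P)=8, d(COY,VW)=4
iteration 4: select COY,P (d=8, Q=-43/2); attach at lengths (5/4, 27/4); label the merged cluster COPY
  updated: d(COPY,VW)=11/4
iteration 5: select COPY,VW (d=11/4); attach at lengths (11/8, 11/8); label the merged cluster COPVWY
final tree: (((C:29/4,(O:2,Y:-1):19/4):5/4,P:27/4):11/8,(V:5/2,W:-1/2):11/8)
total length: 103/4

2,-1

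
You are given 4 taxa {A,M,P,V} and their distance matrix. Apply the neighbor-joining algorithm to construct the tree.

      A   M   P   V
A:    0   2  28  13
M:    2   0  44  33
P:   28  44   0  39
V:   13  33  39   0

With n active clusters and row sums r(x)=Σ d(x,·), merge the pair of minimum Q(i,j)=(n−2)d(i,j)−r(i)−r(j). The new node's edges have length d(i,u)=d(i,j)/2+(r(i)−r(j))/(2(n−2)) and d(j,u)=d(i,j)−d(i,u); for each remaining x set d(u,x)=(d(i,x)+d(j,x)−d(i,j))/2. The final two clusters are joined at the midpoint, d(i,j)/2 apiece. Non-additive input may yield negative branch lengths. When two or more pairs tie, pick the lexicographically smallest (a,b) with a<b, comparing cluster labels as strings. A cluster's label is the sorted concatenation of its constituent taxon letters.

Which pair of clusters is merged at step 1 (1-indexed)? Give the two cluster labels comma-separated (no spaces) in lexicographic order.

A,M

step 1: merge (A,M) at d=2, Q=-118; branch lengths A→-8, M→10; new cluster AM
  updated: d(AM,P)=35, d(AM,V)=22
step 2: merge (AM,P) at d=35, Q=-96; branch lengths AM→9, P→26; new cluster AMP
  updated: d(AMP,V)=13
step 3: merge (AMP,V) at d=13; branch lengths AMP→13/2, V→13/2; new cluster AMPV
final tree: (((A:-8,M:10):9,P:26):13/2,V:13/2)
total length: 50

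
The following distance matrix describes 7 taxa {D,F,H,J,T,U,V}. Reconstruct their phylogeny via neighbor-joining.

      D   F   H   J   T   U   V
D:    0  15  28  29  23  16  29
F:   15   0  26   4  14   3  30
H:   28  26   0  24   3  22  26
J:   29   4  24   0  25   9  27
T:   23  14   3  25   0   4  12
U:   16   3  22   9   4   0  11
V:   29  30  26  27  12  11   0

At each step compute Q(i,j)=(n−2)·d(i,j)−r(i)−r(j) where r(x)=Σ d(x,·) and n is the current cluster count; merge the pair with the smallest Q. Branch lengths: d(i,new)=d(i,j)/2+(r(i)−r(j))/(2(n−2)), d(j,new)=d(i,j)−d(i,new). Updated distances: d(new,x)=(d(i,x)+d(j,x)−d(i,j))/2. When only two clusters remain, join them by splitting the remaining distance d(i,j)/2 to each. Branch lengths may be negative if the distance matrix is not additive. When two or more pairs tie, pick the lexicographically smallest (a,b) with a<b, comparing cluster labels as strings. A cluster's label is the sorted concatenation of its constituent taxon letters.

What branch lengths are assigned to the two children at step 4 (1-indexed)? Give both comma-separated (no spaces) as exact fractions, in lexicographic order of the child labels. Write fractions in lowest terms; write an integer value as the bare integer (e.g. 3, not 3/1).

1. join H+T (d=3, Q=-195) ⇒ HT; edges |H|=63/10, |T|=-33/10
  updated: d(D,HT)=24, d(F,HT)=37/2, d(HT,J)=23, d(HT,U)=23/2, d(HT,V)=35/2
2. join F+J (d=4, Q=-293/2) ⇒ FJ; edges |F|=-11/16, |J|=75/16
  updated: d(D,FJ)=20, d(FJ,HT)=75/4, d(FJ,U)=4, d(FJ,V)=53/2
3. join HT+V (d=35/2, Q=-413/4) ⇒ HTV; edges |HT|=161/24, |V|=259/24
  updated: d(D,HTV)=71/4, d(FJ,HTV)=111/8, d(HTV,U)=5/2
4. join D+HTV (d=71/4, Q=-419/8) ⇒ DHTV; edges |D|=441/32, |HTV|=127/32
  updated: d(DHTV,FJ)=129/16, d(DHTV,U)=3/8
5. join DHTV+FJ (d=129/16, Q=-199/16) ⇒ DFHJTV; edges |DHTV|=71/32, |FJ|=187/32
  updated: d(DFHJTV,U)=-59/32
6. join DFHJTV+U (d=-59/32) ⇒ DFHJTUV; edges |DFHJTV|=-59/64, |U|=-59/64
final tree: (((D:441/32,((H:63/10,T:-33/10):161/24,V:259/24):127/32):71/32,(F:-11/16,J:75/16):187/32):-59/64,U:-59/64)
total length: 1551/32

441/32,127/32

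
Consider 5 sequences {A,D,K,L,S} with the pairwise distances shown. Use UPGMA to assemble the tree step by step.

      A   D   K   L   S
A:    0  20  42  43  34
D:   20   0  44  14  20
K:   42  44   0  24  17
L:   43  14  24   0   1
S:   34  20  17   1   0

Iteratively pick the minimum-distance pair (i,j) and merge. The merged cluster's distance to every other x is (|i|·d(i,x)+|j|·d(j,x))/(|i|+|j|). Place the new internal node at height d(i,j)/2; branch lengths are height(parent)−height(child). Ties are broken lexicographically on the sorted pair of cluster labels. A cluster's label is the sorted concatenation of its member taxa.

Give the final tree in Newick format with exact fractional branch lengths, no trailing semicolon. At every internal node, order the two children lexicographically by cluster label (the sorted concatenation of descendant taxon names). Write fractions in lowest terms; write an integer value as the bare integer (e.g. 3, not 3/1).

(A:139/8,((D:17/2,(L:1/2,S:1/2):8):17/3,K:85/6):77/24)

iteration 1: select L,S (d=1); attach at lengths (1/2, 1/2); label the merged cluster LS
  updated: d(A,LS)=77/2, d(D,LS)=17, d(K,LS)=41/2
iteration 2: select D,LS (d=17); attach at lengths (17/2, 8); label the merged cluster DLS
  updated: d(A,DLS)=97/3, d(DLS,K)=85/3
iteration 3: select DLS,K (d=85/3); attach at lengths (17/3, 85/6); label the merged cluster DKLS
  updated: d(A,DKLS)=139/4
iteration 4: select A,DKLS (d=139/4); attach at lengths (139/8, 77/24); label the merged cluster ADKLS
final tree: (A:139/8,((D:17/2,(L:1/2,S:1/2):8):17/3,K:85/6):77/24)
total length: 695/12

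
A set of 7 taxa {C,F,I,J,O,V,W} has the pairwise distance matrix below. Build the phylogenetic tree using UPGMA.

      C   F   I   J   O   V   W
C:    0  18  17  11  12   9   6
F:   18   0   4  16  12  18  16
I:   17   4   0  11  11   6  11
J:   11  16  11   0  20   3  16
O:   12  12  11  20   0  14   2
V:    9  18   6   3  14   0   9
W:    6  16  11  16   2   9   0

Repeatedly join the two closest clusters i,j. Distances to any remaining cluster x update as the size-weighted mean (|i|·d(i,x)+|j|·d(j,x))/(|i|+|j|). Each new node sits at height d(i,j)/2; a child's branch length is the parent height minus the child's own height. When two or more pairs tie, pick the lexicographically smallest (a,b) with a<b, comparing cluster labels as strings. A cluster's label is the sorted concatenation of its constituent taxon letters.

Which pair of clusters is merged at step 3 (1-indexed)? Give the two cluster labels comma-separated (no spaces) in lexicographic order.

F,I

iteration 1: select O,W (d=2); attach at lengths (1, 1); label the merged cluster OW
  updated: d(C,OW)=9, d(F,OW)=14, d(I,OW)=11, d(J,OW)=18, d(OW,V)=23/2
iteration 2: select J,V (d=3); attach at lengths (3/2, 3/2); label the merged cluster JV
  updated: d(C,JV)=10, d(F,JV)=17, d(I,JV)=17/2, d(JV,OW)=59/4
iteration 3: select F,I (d=4); attach at lengths (2, 2); label the merged cluster FI
  updated: d(C,FI)=35/2, d(FI,JV)=51/4, d(FI,OW)=25/2
iteration 4: select C,OW (d=9); attach at lengths (9/2, 7/2); label the merged cluster COW
  updated: d(COW,FI)=85/6, d(COW,JV)=79/6
iteration 5: select FI,JV (d=51/4); attach at lengths (35/8, 39/8); label the merged cluster FIJV
  updated: d(COW,FIJV)=41/3
iteration 6: select COW,FIJV (d=41/3); attach at lengths (7/3, 11/24); label the merged cluster CFIJOVW
final tree: ((C:9/2,(O:1,W:1):7/2):7/3,((F:2,I:2):35/8,(J:3/2,V:3/2):39/8):11/24)
total length: 697/24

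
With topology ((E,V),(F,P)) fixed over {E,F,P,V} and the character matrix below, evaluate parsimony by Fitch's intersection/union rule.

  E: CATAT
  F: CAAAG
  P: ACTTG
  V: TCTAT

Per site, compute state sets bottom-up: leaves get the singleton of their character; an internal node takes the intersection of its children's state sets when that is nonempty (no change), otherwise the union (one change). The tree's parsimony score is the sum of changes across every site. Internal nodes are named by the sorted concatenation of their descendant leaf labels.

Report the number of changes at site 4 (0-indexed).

EV@0: {C} ∪ {T} = {C,T} (union, +1)
FP@0: {C} ∪ {A} = {A,C} (union, +1)
EFPV@0: {C,T} ∩ {A,C} = {C} (intersection, +0)
EV@1: {A} ∪ {C} = {A,C} (union, +1)
FP@1: {A} ∪ {C} = {A,C} (union, +1)
EFPV@1: {A,C} ∩ {A,C} = {A,C} (intersection, +0)
EV@2: {T} ∩ {T} = {T} (intersection, +0)
FP@2: {A} ∪ {T} = {A,T} (union, +1)
EFPV@2: {T} ∩ {A,T} = {T} (intersection, +0)
EV@3: {A} ∩ {A} = {A} (intersection, +0)
FP@3: {A} ∪ {T} = {A,T} (union, +1)
EFPV@3: {A} ∩ {A,T} = {A} (intersection, +0)
EV@4: {T} ∩ {T} = {T} (intersection, +0)
FP@4: {G} ∩ {G} = {G} (intersection, +0)
EFPV@4: {T} ∪ {G} = {G,T} (union, +1)
per-site changes: [2, 2, 1, 1, 1]; total = 7

1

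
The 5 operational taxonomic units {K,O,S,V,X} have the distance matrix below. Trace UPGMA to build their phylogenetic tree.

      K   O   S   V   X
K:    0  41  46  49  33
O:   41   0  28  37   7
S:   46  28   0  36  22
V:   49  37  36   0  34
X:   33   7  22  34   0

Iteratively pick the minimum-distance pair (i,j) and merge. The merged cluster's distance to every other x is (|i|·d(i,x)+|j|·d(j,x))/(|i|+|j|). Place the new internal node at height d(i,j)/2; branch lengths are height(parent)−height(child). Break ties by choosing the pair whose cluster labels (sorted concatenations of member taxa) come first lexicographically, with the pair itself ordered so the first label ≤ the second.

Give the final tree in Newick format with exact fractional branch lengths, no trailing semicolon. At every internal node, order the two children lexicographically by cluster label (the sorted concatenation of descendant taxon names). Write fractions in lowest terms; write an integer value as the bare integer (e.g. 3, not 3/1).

1. join O+X (d=7) ⇒ OX; edges |O|=7/2, |X|=7/2
  updated: d(K,OX)=37, d(OX,S)=25, d(OX,V)=71/2
2. join OX+S (d=25) ⇒ OSX; edges |OX|=9, |S|=25/2
  updated: d(K,OSX)=40, d(OSX,V)=107/3
3. join OSX+V (d=107/3) ⇒ OSVX; edges |OSX|=16/3, |V|=107/6
  updated: d(K,OSVX)=169/4
4. join K+OSVX (d=169/4) ⇒ KOSVX; edges |K|=169/8, |OSVX|=79/24
final tree: (K:169/8,(((O:7/2,X:7/2):9,S:25/2):16/3,V:107/6):79/24)
total length: 913/12

(K:169/8,(((O:7/2,X:7/2):9,S:25/2):16/3,V:107/6):79/24)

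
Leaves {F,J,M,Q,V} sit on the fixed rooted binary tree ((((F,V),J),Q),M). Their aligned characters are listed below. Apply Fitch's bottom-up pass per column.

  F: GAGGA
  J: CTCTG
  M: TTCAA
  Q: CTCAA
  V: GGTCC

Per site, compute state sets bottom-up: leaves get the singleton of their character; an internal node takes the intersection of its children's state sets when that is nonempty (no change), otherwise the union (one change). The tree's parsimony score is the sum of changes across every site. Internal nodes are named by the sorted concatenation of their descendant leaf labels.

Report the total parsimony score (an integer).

[col 0] FV: children F:{G}, V:{G} ∩→ {G}; cost 0
[col 0] FJV: children FV:{G}, J:{C} ∪→ {C,G}; cost 1
[col 0] FJQV: children FJV:{C,G}, Q:{C} ∩→ {C}; cost 0
[col 0] FJMQV: children FJQV:{C}, M:{T} ∪→ {C,T}; cost 1
[col 1] FV: children F:{A}, V:{G} ∪→ {A,G}; cost 1
[col 1] FJV: children FV:{A,G}, J:{T} ∪→ {A,G,T}; cost 1
[col 1] FJQV: children FJV:{A,G,T}, Q:{T} ∩→ {T}; cost 0
[col 1] FJMQV: children FJQV:{T}, M:{T} ∩→ {T}; cost 0
[col 2] FV: children F:{G}, V:{T} ∪→ {G,T}; cost 1
[col 2] FJV: children FV:{G,T}, J:{C} ∪→ {C,G,T}; cost 1
[col 2] FJQV: children FJV:{C,G,T}, Q:{C} ∩→ {C}; cost 0
[col 2] FJMQV: children FJQV:{C}, M:{C} ∩→ {C}; cost 0
[col 3] FV: children F:{G}, V:{C} ∪→ {C,G}; cost 1
[col 3] FJV: children FV:{C,G}, J:{T} ∪→ {C,G,T}; cost 1
[col 3] FJQV: children FJV:{C,G,T}, Q:{A} ∪→ {A,C,G,T}; cost 1
[col 3] FJMQV: children FJQV:{A,C,G,T}, M:{A} ∩→ {A}; cost 0
[col 4] FV: children F:{A}, V:{C} ∪→ {A,C}; cost 1
[col 4] FJV: children FV:{A,C}, J:{G} ∪→ {A,C,G}; cost 1
[col 4] FJQV: children FJV:{A,C,G}, Q:{A} ∩→ {A}; cost 0
[col 4] FJMQV: children FJQV:{A}, M:{A} ∩→ {A}; cost 0
per-site changes: [2, 2, 2, 3, 2]; total = 11

11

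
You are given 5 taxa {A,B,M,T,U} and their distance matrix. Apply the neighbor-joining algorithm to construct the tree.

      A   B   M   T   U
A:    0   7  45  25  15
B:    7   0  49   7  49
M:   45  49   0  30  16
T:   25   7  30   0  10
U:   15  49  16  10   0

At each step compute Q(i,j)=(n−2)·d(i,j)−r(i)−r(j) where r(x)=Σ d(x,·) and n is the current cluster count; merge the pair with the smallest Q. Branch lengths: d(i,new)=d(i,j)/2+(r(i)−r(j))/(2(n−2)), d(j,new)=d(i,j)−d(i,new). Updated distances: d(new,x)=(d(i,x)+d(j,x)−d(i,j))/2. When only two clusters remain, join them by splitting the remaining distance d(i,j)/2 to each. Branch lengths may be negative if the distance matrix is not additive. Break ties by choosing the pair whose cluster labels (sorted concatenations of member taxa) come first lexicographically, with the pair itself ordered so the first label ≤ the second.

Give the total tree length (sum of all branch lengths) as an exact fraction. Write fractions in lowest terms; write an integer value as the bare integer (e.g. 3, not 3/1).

step 1: merge (A,B) at d=7, Q=-183; branch lengths A→1/6, B→41/6; new cluster AB
  updated: d(AB,M)=87/2, d(AB,T)=25/2, d(AB,U)=57/2
step 2: merge (AB,T) at d=25/2, Q=-112; branch lengths AB→57/4, T→-7/4; new cluster ABT
  updated: d(ABT,M)=61/2, d(ABT,U)=13
step 3: merge (ABT,M) at d=61/2, Q=-119/2; branch lengths ABT→55/4, M→67/4; new cluster ABMT
  updated: d(ABMT,U)=-3/4
step 4: merge (ABMT,U) at d=-3/4; branch lengths ABMT→-3/8, U→-3/8; new cluster ABMTU
final tree: ((((A:1/6,B:41/6):57/4,T:-7/4):55/4,M:67/4):-3/8,U:-3/8)
total length: 197/4

197/4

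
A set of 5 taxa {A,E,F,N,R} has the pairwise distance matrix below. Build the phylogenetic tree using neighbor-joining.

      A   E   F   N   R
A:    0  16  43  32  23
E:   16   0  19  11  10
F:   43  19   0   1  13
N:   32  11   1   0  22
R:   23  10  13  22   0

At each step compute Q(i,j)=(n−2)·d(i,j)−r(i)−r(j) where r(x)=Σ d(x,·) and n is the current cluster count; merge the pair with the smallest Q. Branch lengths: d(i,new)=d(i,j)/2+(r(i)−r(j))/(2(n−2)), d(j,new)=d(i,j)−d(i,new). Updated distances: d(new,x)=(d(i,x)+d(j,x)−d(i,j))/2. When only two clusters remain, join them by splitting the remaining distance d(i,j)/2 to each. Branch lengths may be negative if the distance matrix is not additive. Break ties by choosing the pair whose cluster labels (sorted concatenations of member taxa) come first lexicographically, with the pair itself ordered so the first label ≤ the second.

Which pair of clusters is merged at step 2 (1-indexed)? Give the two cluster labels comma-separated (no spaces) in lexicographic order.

A,E

iteration 1: select F,N (d=1, Q=-139); attach at lengths (13/6, -7/6); label the merged cluster FN
  updated: d(A,FN)=37, d(E,FN)=29/2, d(FN,R)=17
iteration 2: select A,E (d=16, Q=-169/2); attach at lengths (135/8, -7/8); label the merged cluster AE
  updated: d(AE,FN)=71/4, d(AE,R)=17/2
iteration 3: select AE,FN (d=71/4, Q=-173/4); attach at lengths (37/8, 105/8); label the merged cluster AEFN
  updated: d(AEFN,R)=31/8
iteration 4: select AEFN,R (d=31/8); attach at lengths (31/16, 31/16); label the merged cluster AEFNR
final tree: (((A:135/8,E:-7/8):37/8,(F:13/6,N:-7/6):105/8):31/16,R:31/16)
total length: 309/8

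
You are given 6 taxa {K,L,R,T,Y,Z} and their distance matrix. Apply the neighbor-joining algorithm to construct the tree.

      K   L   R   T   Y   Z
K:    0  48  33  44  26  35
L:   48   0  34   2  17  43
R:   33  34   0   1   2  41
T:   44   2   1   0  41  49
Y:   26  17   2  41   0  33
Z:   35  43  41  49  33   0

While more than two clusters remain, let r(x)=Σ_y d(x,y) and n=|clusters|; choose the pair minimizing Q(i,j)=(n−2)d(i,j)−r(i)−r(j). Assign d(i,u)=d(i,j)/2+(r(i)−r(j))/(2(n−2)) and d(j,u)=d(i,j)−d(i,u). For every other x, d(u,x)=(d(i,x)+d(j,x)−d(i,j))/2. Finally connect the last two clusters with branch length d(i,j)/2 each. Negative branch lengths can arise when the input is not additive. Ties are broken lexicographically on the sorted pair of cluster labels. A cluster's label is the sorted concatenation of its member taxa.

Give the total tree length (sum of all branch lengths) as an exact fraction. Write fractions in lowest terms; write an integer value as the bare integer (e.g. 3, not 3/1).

step 1: merge (L,T) at d=2, Q=-273; branch lengths L→15/8, T→1/8; new cluster LT
  updated: d(K,LT)=45, d(LT,R)=33/2, d(LT,Y)=28, d(LT,Z)=45
step 2: merge (K,Z) at d=35, Q=-188; branch lengths K→15, Z→20; new cluster KZ
  updated: d(KZ,LT)=55/2, d(KZ,R)=39/2, d(KZ,Y)=12
step 3: merge (KZ,Y) at d=12, Q=-77; branch lengths KZ→41/4, Y→7/4; new cluster KYZ
  updated: d(KYZ,LT)=87/4, d(KYZ,R)=19/4
step 4: merge (KYZ,LT) at d=87/4, Q=-43; branch lengths KYZ→5, LT→67/4; new cluster KLTYZ
  updated: d(KLTYZ,R)=-1/4
step 5: merge (KLTYZ,R) at d=-1/4; branch lengths KLTYZ→-1/8, R→-1/8; new cluster KLRTYZ
final tree: ((((K:15,Z:20):41/4,Y:7/4):5,(L:15/8,T:1/8):67/4):-1/8,R:-1/8)
total length: 141/2

141/2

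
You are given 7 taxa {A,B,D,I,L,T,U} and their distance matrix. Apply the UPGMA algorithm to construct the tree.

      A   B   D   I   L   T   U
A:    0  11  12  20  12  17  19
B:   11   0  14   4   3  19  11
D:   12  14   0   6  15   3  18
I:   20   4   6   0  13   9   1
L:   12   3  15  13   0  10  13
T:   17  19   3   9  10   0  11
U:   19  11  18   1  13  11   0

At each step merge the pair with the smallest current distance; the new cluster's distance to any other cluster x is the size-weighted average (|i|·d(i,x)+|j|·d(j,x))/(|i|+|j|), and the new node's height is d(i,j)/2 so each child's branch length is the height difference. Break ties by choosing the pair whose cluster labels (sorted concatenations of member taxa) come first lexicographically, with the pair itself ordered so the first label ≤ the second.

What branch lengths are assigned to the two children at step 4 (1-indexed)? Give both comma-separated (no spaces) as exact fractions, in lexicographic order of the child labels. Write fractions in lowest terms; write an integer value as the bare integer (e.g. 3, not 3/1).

29/8,37/8

step 1: merge (I,U) at d=1; branch lengths I→1/2, U→1/2; new cluster IU
  updated: d(A,IU)=39/2, d(B,IU)=15/2, d(D,IU)=12, d(IU,L)=13, d(IU,T)=10
step 2: merge (B,L) at d=3; branch lengths B→3/2, L→3/2; new cluster BL
  updated: d(A,BL)=23/2, d(BL,D)=29/2, d(BL,IU)=41/4, d(BL,T)=29/2
step 3: merge (D,T) at d=3; branch lengths D→3/2, T→3/2; new cluster DT
  updated: d(A,DT)=29/2, d(BL,DT)=29/2, d(DT,IU)=11
step 4: merge (BL,IU) at d=41/4; branch lengths BL→29/8, IU→37/8; new cluster BILU
  updated: d(A,BILU)=31/2, d(BILU,DT)=51/4
step 5: merge (BILU,DT) at d=51/4; branch lengths BILU→5/4, DT→39/8; new cluster BDILTU
  updated: d(A,BDILTU)=91/6
step 6: merge (A,BDILTU) at d=91/6; branch lengths A→91/12, BDILTU→29/24; new cluster ABDILTU
final tree: (A:91/12,(((B:3/2,L:3/2):29/8,(I:1/2,U:1/2):37/8):5/4,(D:3/2,T:3/2):39/8):29/24)
total length: 181/6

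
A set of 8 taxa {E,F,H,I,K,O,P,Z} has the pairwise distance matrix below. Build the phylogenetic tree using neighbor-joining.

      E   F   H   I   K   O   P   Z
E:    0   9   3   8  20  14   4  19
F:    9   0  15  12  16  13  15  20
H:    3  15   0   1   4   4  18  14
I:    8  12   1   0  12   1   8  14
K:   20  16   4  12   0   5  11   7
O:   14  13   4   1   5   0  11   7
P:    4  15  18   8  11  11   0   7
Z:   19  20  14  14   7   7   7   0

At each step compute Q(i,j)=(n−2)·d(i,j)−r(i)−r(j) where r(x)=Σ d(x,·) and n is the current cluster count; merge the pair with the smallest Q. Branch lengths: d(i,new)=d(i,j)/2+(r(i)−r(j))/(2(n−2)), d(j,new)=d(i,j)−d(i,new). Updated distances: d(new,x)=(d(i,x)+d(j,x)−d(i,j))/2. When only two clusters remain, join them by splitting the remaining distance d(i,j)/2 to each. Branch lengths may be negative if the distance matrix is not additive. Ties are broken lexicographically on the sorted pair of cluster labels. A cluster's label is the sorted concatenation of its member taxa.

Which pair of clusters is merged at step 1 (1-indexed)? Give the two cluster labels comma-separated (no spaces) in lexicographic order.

step 1: merge (E,P) at d=4, Q=-127; branch lengths E→9/4, P→7/4; new cluster EP
  updated: d(EP,F)=10, d(EP,H)=17/2, d(EP,I)=6, d(EP,K)=27/2, d(EP,O)=21/2, d(EP,Z)=11
step 2: merge (EP,F) at d=10, Q=-191/2; branch lengths EP→47/20, F→153/20; new cluster EFP
  updated: d(EFP,H)=27/4, d(EFP,I)=4, d(EFP,K)=39/4, d(EFP,O)=27/4, d(EFP,Z)=21/2
step 3: merge (K,Z) at d=7, Q=-249/4; branch lengths K→53/32, Z→171/32; new cluster KZ
  updated: d(EFP,KZ)=53/8, d(H,KZ)=11/2, d(I,KZ)=19/2, d(KZ,O)=5/2
step 4: merge (KZ,O) at d=5/2, Q=-247/8; branch lengths KZ→139/48, O→-19/48; new cluster KOZ
  updated: d(EFP,KOZ)=87/16, d(H,KOZ)=7/2, d(I,KOZ)=4
step 5: merge (EFP,KOZ) at d=87/16, Q=-73/4; branch lengths EFP→113/32, KOZ→61/32; new cluster EFKOPZ
  updated: d(EFKOPZ,H)=77/32, d(EFKOPZ,I)=41/32
step 6: merge (EFKOPZ,H) at d=77/32, Q=-75/16; branch lengths EFKOPZ→43/32, H→17/16; new cluster EFHKOPZ
  updated: d(EFHKOPZ,I)=-1/16
step 7: merge (EFHKOPZ,I) at d=-1/16; branch lengths EFHKOPZ→-1/32, I→-1/32; new cluster EFHIKOPZ
final tree: (((((E:9/4,P:7/4):47/20,F:153/20):113/32,((K:53/32,Z:171/32):139/48,O:-19/48):61/32):43/32,H:17/16):-1/32,I:-1/32)
total length: 1001/32

E,P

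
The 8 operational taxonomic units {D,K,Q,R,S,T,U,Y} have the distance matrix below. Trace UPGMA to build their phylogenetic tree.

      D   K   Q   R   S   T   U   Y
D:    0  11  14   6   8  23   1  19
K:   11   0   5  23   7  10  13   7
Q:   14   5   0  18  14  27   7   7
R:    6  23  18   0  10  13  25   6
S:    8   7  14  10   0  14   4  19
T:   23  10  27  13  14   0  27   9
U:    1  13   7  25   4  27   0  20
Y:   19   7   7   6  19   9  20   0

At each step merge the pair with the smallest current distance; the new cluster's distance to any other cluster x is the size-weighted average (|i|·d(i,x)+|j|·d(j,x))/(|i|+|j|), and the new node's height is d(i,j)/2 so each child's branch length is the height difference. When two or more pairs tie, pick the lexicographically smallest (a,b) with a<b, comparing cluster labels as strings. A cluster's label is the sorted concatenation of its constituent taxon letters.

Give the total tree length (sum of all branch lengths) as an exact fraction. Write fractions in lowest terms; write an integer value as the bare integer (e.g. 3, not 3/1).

step 1: merge (D,U) at d=1; branch lengths D→1/2, U→1/2; new cluster DU
  updated: d(DU,K)=12, d(DU,Q)=21/2, d(DU,R)=31/2, d(DU,S)=6, d(DU,T)=25, d(DU,Y)=39/2
step 2: merge (K,Q) at d=5; branch lengths K→5/2, Q→5/2; new cluster KQ
  updated: d(DU,KQ)=45/4, d(KQ,R)=41/2, d(KQ,S)=21/2, d(KQ,T)=37/2, d(KQ,Y)=7
step 3: merge (DU,S) at d=6; branch lengths DU→5/2, S→3; new cluster DSU
  updated: d(DSU,KQ)=11, d(DSU,R)=41/3, d(DSU,T)=64/3, d(DSU,Y)=58/3
step 4: merge (R,Y) at d=6; branch lengths R→3, Y→3; new cluster RY
  updated: d(DSU,RY)=33/2, d(KQ,RY)=55/4, d(RY,T)=11
step 5: merge (DSU,KQ) at d=11; branch lengths DSU→5/2, KQ→3; new cluster DKQSU
  updated: d(DKQSU,RY)=77/5, d(DKQSU,T)=101/5
step 6: merge (RY,T) at d=11; branch lengths RY→5/2, T→11/2; new cluster RTY
  updated: d(DKQSU,RTY)=17
step 7: merge (DKQSU,RTY) at d=17; branch lengths DKQSU→3, RTY→3; new cluster DKQRSTUY
final tree: ((((D:1/2,U:1/2):5/2,S:3):5/2,(K:5/2,Q:5/2):3):3,((R:3,Y:3):5/2,T:11/2):3)
total length: 37

37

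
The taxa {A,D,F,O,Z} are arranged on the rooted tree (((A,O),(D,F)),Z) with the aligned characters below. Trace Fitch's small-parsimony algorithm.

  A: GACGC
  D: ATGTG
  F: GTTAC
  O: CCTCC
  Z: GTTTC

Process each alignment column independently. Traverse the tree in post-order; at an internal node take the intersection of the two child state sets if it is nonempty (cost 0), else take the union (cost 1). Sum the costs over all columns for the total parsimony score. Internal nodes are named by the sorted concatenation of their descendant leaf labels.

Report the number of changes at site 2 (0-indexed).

2

[col 0] AO: children A:{G}, O:{C} ∪→ {C,G}; cost 1
[col 0] DF: children D:{A}, F:{G} ∪→ {A,G}; cost 1
[col 0] ADFO: children AO:{C,G}, DF:{A,G} ∩→ {G}; cost 0
[col 0] ADFOZ: children ADFO:{G}, Z:{G} ∩→ {G}; cost 0
[col 1] AO: children A:{A}, O:{C} ∪→ {A,C}; cost 1
[col 1] DF: children D:{T}, F:{T} ∩→ {T}; cost 0
[col 1] ADFO: children AO:{A,C}, DF:{T} ∪→ {A,C,T}; cost 1
[col 1] ADFOZ: children ADFO:{A,C,T}, Z:{T} ∩→ {T}; cost 0
[col 2] AO: children A:{C}, O:{T} ∪→ {C,T}; cost 1
[col 2] DF: children D:{G}, F:{T} ∪→ {G,T}; cost 1
[col 2] ADFO: children AO:{C,T}, DF:{G,T} ∩→ {T}; cost 0
[col 2] ADFOZ: children ADFO:{T}, Z:{T} ∩→ {T}; cost 0
[col 3] AO: children A:{G}, O:{C} ∪→ {C,G}; cost 1
[col 3] DF: children D:{T}, F:{A} ∪→ {A,T}; cost 1
[col 3] ADFO: children AO:{C,G}, DF:{A,T} ∪→ {A,C,G,T}; cost 1
[col 3] ADFOZ: children ADFO:{A,C,G,T}, Z:{T} ∩→ {T}; cost 0
[col 4] AO: children A:{C}, O:{C} ∩→ {C}; cost 0
[col 4] DF: children D:{G}, F:{C} ∪→ {C,G}; cost 1
[col 4] ADFO: children AO:{C}, DF:{C,G} ∩→ {C}; cost 0
[col 4] ADFOZ: children ADFO:{C}, Z:{C} ∩→ {C}; cost 0
per-site changes: [2, 2, 2, 3, 1]; total = 10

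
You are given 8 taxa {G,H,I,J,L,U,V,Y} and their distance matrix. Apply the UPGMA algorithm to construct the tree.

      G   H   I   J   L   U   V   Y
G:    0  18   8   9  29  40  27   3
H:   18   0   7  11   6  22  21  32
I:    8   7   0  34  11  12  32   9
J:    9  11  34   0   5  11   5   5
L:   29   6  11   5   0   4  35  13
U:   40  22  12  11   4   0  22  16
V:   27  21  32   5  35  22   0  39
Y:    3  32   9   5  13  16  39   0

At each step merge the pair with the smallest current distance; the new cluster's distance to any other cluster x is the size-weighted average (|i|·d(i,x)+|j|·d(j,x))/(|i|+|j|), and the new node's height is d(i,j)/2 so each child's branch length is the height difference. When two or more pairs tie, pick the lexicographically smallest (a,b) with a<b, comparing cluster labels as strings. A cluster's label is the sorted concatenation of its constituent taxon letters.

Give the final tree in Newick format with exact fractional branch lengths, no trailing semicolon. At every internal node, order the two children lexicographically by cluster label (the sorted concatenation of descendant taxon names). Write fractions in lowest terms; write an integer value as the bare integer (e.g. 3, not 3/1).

1. join G+Y (d=3) ⇒ GY; edges |G|=3/2, |Y|=3/2
  updated: d(GY,H)=25, d(GY,I)=17/2, d(GY,J)=7, d(GY,L)=21, d(GY,U)=28, d(GY,V)=33
2. join L+U (d=4) ⇒ LU; edges |L|=2, |U|=2
  updated: d(GY,LU)=49/2, d(H,LU)=14, d(I,LU)=23/2, d(J,LU)=8, d(LU,V)=57/2
3. join J+V (d=5) ⇒ JV; edges |J|=5/2, |V|=5/2
  updated: d(GY,JV)=20, d(H,JV)=16, d(I,JV)=33, d(JV,LU)=73/4
4. join H+I (d=7) ⇒ HI; edges |H|=7/2, |I|=7/2
  updated: d(GY,HI)=67/4, d(HI,JV)=49/2, d(HI,LU)=51/4
5. join HI+LU (d=51/4) ⇒ HILU; edges |HI|=23/8, |LU|=35/8
  updated: d(GY,HILU)=165/8, d(HILU,JV)=171/8
6. join GY+JV (d=20) ⇒ GJVY; edges |GY|=17/2, |JV|=15/2
  updated: d(GJVY,HILU)=21
7. join GJVY+HILU (d=21) ⇒ GHIJLUVY; edges |GJVY|=1/2, |HILU|=33/8
final tree: (((G:3/2,Y:3/2):17/2,(J:5/2,V:5/2):15/2):1/2,((H:7/2,I:7/2):23/8,(L:2,U:2):35/8):33/8)
total length: 375/8

(((G:3/2,Y:3/2):17/2,(J:5/2,V:5/2):15/2):1/2,((H:7/2,I:7/2):23/8,(L:2,U:2):35/8):33/8)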